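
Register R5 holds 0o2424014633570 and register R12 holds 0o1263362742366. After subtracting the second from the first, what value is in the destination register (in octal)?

Subtract column by column in base 8:
  0-6 → 2 (borrow)
  7-6-1 → 0
  5-3 → 2
  3-2 → 1
  3-4 → 7 (borrow)
  6-7-1 → 6 (borrow)
  4-2-1 → 1
  1-6 → 3 (borrow)
  0-3-1 → 4 (borrow)
  4-3-1 → 0
  2-6 → 4 (borrow)
  4-2-1 → 1
  2-1 → 1

0o1140431671202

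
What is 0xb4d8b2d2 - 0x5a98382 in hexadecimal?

0xaf2f2f50

Subtract column by column in base 16:
  2-2 → 0
  d-8 → 5
  2-3 → f (borrow)
  b-8-1 → 2
  8-9 → f (borrow)
  d-a-1 → 2
  4-5 → f (borrow)
  b-0-1 → a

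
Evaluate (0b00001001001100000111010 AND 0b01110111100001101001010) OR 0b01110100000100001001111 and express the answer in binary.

0b1110101000100001001111

0b00001001001100000111010 AND 0b01110111100001101001010 = 0b00000001000000000001010.
Then OR with 0b01110100000100001001111.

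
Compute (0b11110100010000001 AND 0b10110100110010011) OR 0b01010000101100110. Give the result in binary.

0b11110100010000001 AND 0b10110100110010011 = 0b10110100010000001.
Then OR with 0b01010000101100110.

0b11110100111100111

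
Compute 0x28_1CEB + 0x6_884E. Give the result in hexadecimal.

Add column by column in base 16, right to left:
  B+E = 9 carry 1
  E+4+1 = 3 carry 1
  C+8+1 = 5 carry 1
  1+8+1 = A
  8+6 = E
  2+0 = 2

0x2EA539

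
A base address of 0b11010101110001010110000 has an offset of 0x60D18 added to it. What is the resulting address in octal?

0b11010101110001010110000 = 0o32561260 in octal.
0x60D18 = 0o1406430 in octal.
Add column by column in base 8, right to left:
  0+0 = 0
  6+3 = 1 carry 1
  2+4+1 = 7
  1+6 = 7
  6+0 = 6
  5+4 = 1 carry 1
  2+1+1 = 4
  3+0 = 3

0o34167710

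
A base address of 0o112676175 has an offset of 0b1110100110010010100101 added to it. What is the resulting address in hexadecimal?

0x165E122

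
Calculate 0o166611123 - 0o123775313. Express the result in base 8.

0o42613610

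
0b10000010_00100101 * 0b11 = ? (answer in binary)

Multiply each base-2 digit by 3, carrying:
  1×3 = 3 → write 1 carry 1
  0×3+1 = 1 → write 1
  1×3 = 3 → write 1 carry 1
  0×3+1 = 1 → write 1
  0×3 = 0 → write 0
  1×3 = 3 → write 1 carry 1
  0×3+1 = 1 → write 1
  0×3 = 0 → write 0
  0×3 = 0 → write 0
  1×3 = 3 → write 1 carry 1
  0×3+1 = 1 → write 1
  0×3 = 0 → write 0
  0×3 = 0 → write 0
  0×3 = 0 → write 0
  0×3 = 0 → write 0
  1×3 = 3 → write 1 carry 1
  remaining carry: 1

0b11000011001101111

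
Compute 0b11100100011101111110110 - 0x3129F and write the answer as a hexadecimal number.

0x6F2957

0b11100100011101111110110 = 0x723BF6 in hexadecimal.
Subtract column by column in base 16:
  6-F → 7 (borrow)
  F-9-1 → 5
  B-2 → 9
  3-1 → 2
  2-3 → F (borrow)
  7-0-1 → 6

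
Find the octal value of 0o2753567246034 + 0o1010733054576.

0o3764522322632

Add column by column in base 8, right to left:
  4+6 = 2 carry 1
  3+7+1 = 3 carry 1
  0+5+1 = 6
  6+4 = 2 carry 1
  4+5+1 = 2 carry 1
  2+0+1 = 3
  7+3 = 2 carry 1
  6+3+1 = 2 carry 1
  5+7+1 = 5 carry 1
  3+0+1 = 4
  5+1 = 6
  7+0 = 7
  2+1 = 3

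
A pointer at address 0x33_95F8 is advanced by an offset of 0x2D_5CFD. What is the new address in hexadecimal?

0x60F2F5

Add column by column in base 16, right to left:
  8+D = 5 carry 1
  F+F+1 = F carry 1
  5+C+1 = 2 carry 1
  9+5+1 = F
  3+D = 0 carry 1
  3+2+1 = 6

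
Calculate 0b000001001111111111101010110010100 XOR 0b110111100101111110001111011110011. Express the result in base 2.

XOR bit by bit (1 where the bits differ):
  000001001111111111101010110010100
^ 110111100101111110001111011110011
= 110110101010000001100101101100111

0b110110101010000001100101101100111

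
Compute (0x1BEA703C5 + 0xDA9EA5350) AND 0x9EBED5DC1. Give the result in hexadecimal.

0x968815501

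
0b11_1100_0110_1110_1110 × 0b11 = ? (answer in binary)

Multiply each base-2 digit by 3, carrying:
  0×3 = 0 → write 0
  1×3 = 3 → write 1 carry 1
  1×3+1 = 4 → write 0 carry 2
  1×3+2 = 5 → write 1 carry 2
  0×3+2 = 2 → write 0 carry 1
  1×3+1 = 4 → write 0 carry 2
  1×3+2 = 5 → write 1 carry 2
  1×3+2 = 5 → write 1 carry 2
  0×3+2 = 2 → write 0 carry 1
  1×3+1 = 4 → write 0 carry 2
  1×3+2 = 5 → write 1 carry 2
  0×3+2 = 2 → write 0 carry 1
  0×3+1 = 1 → write 1
  0×3 = 0 → write 0
  1×3 = 3 → write 1 carry 1
  1×3+1 = 4 → write 0 carry 2
  1×3+2 = 5 → write 1 carry 2
  1×3+2 = 5 → write 1 carry 2
  remaining carry: 10

0b10110101010011001010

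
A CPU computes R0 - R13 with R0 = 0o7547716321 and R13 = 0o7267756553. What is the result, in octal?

Subtract column by column in base 8:
  1-3 → 6 (borrow)
  2-5-1 → 4 (borrow)
  3-5-1 → 5 (borrow)
  6-6-1 → 7 (borrow)
  1-5-1 → 3 (borrow)
  7-7-1 → 7 (borrow)
  7-7-1 → 7 (borrow)
  4-6-1 → 5 (borrow)
  5-2-1 → 2
  7-7 → 0

0o257737546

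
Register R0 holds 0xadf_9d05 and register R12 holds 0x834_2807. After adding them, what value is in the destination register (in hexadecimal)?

0x1313c50c

Add column by column in base 16, right to left:
  5+7 = c
  0+0 = 0
  d+8 = 5 carry 1
  9+2+1 = c
  f+4 = 3 carry 1
  d+3+1 = 1 carry 1
  a+8+1 = 3 carry 1
  final carry 1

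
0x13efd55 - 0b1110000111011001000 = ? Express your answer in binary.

0x13efd55 = 0b1001111101111110101010101 in binary.
Subtract column by column in base 2:
  1-0 → 1
  0-0 → 0
  1-0 → 1
  0-1 → 1 (borrow)
  1-0-1 → 0
  0-0 → 0
  1-1 → 0
  0-1 → 1 (borrow)
  1-0-1 → 0
  0-1 → 1 (borrow)
  1-1-1 → 1 (borrow)
  1-1-1 → 1 (borrow)
  1-0-1 → 0
  1-0 → 1
  1-0 → 1
  1-0 → 1
  0-1 → 1 (borrow)
  1-1-1 → 1 (borrow)
  1-1-1 → 1 (borrow)
  1-0-1 → 0
  1-0 → 1
  1-0 → 1
  0-0 → 0
  0-0 → 0
  1-0 → 1

0b1001101111110111010001101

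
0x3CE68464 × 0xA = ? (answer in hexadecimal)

0x261012BE8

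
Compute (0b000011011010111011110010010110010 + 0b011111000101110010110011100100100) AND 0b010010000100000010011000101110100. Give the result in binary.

0b10000000000010000000101010100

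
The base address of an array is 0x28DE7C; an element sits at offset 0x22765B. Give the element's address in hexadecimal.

0x4B54D7

Add column by column in base 16, right to left:
  C+B = 7 carry 1
  7+5+1 = D
  E+6 = 4 carry 1
  D+7+1 = 5 carry 1
  8+2+1 = B
  2+2 = 4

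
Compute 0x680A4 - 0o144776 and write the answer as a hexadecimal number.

0o144776 = 0xC9FE in hexadecimal.
Subtract column by column in base 16:
  4-E → 6 (borrow)
  A-F-1 → A (borrow)
  0-9-1 → 6 (borrow)
  8-C-1 → B (borrow)
  6-0-1 → 5

0x5B6A6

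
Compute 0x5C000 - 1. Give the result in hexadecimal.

The trailing 3 digits are 0, so subtracting 1 borrows through: they become F and the next digit up decrements.

0x5BFFF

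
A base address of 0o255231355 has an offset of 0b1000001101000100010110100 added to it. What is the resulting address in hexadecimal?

0x3BBBBA1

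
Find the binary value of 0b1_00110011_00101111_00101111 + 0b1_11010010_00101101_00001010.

0b11000001010101110000111001

Add column by column in base 2, right to left:
  1+0 = 1
  1+1 = 0 carry 1
  1+0+1 = 0 carry 1
  1+1+1 = 1 carry 1
  0+0+1 = 1
  1+0 = 1
  0+0 = 0
  0+0 = 0
  1+1 = 0 carry 1
  1+0+1 = 0 carry 1
  1+1+1 = 1 carry 1
  1+1+1 = 1 carry 1
  0+0+1 = 1
  1+1 = 0 carry 1
  0+0+1 = 1
  0+0 = 0
  1+0 = 1
  1+1 = 0 carry 1
  0+0+1 = 1
  0+0 = 0
  1+1 = 0 carry 1
  1+0+1 = 0 carry 1
  0+1+1 = 0 carry 1
  0+1+1 = 0 carry 1
  1+1+1 = 1 carry 1
  final carry 1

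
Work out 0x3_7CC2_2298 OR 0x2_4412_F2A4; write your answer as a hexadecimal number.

0x37CD2F2BC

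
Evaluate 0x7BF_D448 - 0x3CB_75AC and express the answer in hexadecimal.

0x3F45E9C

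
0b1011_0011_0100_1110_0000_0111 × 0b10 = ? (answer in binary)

0b1011001101001110000001110

Multiply each base-2 digit by 2, carrying:
  1×2 = 2 → write 0 carry 1
  1×2+1 = 3 → write 1 carry 1
  1×2+1 = 3 → write 1 carry 1
  0×2+1 = 1 → write 1
  0×2 = 0 → write 0
  0×2 = 0 → write 0
  0×2 = 0 → write 0
  0×2 = 0 → write 0
  0×2 = 0 → write 0
  1×2 = 2 → write 0 carry 1
  1×2+1 = 3 → write 1 carry 1
  1×2+1 = 3 → write 1 carry 1
  0×2+1 = 1 → write 1
  0×2 = 0 → write 0
  1×2 = 2 → write 0 carry 1
  0×2+1 = 1 → write 1
  1×2 = 2 → write 0 carry 1
  1×2+1 = 3 → write 1 carry 1
  0×2+1 = 1 → write 1
  0×2 = 0 → write 0
  1×2 = 2 → write 0 carry 1
  1×2+1 = 3 → write 1 carry 1
  0×2+1 = 1 → write 1
  1×2 = 2 → write 0 carry 1
  remaining carry: 1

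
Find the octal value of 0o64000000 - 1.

0o63777777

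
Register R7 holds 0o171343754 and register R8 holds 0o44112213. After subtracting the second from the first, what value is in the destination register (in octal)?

Subtract column by column in base 8:
  4-3 → 1
  5-1 → 4
  7-2 → 5
  3-2 → 1
  4-1 → 3
  3-1 → 2
  1-4 → 5 (borrow)
  7-4-1 → 2
  1-0 → 1

0o125231541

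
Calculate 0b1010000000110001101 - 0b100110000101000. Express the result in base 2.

Subtract column by column in base 2:
  1-0 → 1
  0-0 → 0
  1-0 → 1
  1-1 → 0
  0-0 → 0
  0-1 → 1 (borrow)
  0-0-1 → 1 (borrow)
  1-0-1 → 0
  1-0 → 1
  0-0 → 0
  0-1 → 1 (borrow)
  0-1-1 → 0 (borrow)
  0-0-1 → 1 (borrow)
  0-0-1 → 1 (borrow)
  0-1-1 → 0 (borrow)
  0-0-1 → 1 (borrow)
  1-0-1 → 0
  0-0 → 0
  1-0 → 1

0b1001011010101100101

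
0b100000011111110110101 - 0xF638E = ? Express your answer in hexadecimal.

0b100000011111110110101 = 0x103FB5 in hexadecimal.
Subtract column by column in base 16:
  5-E → 7 (borrow)
  B-8-1 → 2
  F-3 → C
  3-6 → D (borrow)
  0-F-1 → 0 (borrow)
  1-0-1 → 0

0xDC27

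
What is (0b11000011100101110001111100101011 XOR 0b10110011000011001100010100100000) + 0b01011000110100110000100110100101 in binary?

First 0b11000011100101110001111100101011 XOR 0b10110011000011001100010100100000 = 0b01110000100110111101101000001011.
Add column by column in base 2, right to left:
  1+1 = 0 carry 1
  1+0+1 = 0 carry 1
  0+1+1 = 0 carry 1
  1+0+1 = 0 carry 1
  0+0+1 = 1
  0+1 = 1
  0+0 = 0
  0+1 = 1
  0+1 = 1
  1+0 = 1
  0+0 = 0
  1+1 = 0 carry 1
  1+0+1 = 0 carry 1
  0+0+1 = 1
  1+0 = 1
  1+0 = 1
  1+1 = 0 carry 1
  1+1+1 = 1 carry 1
  0+0+1 = 1
  1+0 = 1
  1+1 = 0 carry 1
  0+0+1 = 1
  0+1 = 1
  1+1 = 0 carry 1
  0+0+1 = 1
  0+0 = 0
  0+0 = 0
  0+1 = 1
  1+1 = 0 carry 1
  1+0+1 = 0 carry 1
  1+1+1 = 1 carry 1
  final carry 1

0b11001001011011101110001110110000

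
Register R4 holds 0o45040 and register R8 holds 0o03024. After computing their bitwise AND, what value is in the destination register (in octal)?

AND each oct digit independently (no carries):
  4&0=0, 5&3=1, 0&0=0, 4&2=0, 0&4=0

0o01000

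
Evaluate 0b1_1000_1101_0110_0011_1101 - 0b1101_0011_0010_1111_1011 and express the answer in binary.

0b10111010001101000010

Subtract column by column in base 2:
  1-1 → 0
  0-1 → 1 (borrow)
  1-0-1 → 0
  1-1 → 0
  1-1 → 0
  1-1 → 0
  0-1 → 1 (borrow)
  0-1-1 → 0 (borrow)
  0-0-1 → 1 (borrow)
  1-1-1 → 1 (borrow)
  1-0-1 → 0
  0-0 → 0
  1-1 → 0
  0-1 → 1 (borrow)
  1-0-1 → 0
  1-0 → 1
  0-1 → 1 (borrow)
  0-0-1 → 1 (borrow)
  0-1-1 → 0 (borrow)
  1-1-1 → 1 (borrow)
  1-0-1 → 0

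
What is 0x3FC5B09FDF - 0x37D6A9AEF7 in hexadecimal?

Subtract column by column in base 16:
  F-7 → 8
  D-F → E (borrow)
  F-E-1 → 0
  9-A → F (borrow)
  0-9-1 → 6 (borrow)
  B-A-1 → 0
  5-6 → F (borrow)
  C-D-1 → E (borrow)
  F-7-1 → 7
  3-3 → 0

0x7EF06F0E8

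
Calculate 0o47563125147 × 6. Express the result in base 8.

0o356262777152

Multiply each base-8 digit by 6, carrying:
  7×6 = 42 → write 2 carry 5
  4×6+5 = 29 → write 5 carry 3
  1×6+3 = 9 → write 1 carry 1
  5×6+1 = 31 → write 7 carry 3
  2×6+3 = 15 → write 7 carry 1
  1×6+1 = 7 → write 7
  3×6 = 18 → write 2 carry 2
  6×6+2 = 38 → write 6 carry 4
  5×6+4 = 34 → write 2 carry 4
  7×6+4 = 46 → write 6 carry 5
  4×6+5 = 29 → write 5 carry 3
  remaining carry: 3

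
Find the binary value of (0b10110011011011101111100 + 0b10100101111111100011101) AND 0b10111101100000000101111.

Add column by column in base 2, right to left:
  0+1 = 1
  0+0 = 0
  1+1 = 0 carry 1
  1+1+1 = 1 carry 1
  1+1+1 = 1 carry 1
  1+0+1 = 0 carry 1
  1+0+1 = 0 carry 1
  0+0+1 = 1
  1+1 = 0 carry 1
  1+1+1 = 1 carry 1
  1+1+1 = 1 carry 1
  0+1+1 = 0 carry 1
  1+1+1 = 1 carry 1
  1+1+1 = 1 carry 1
  0+1+1 = 0 carry 1
  1+1+1 = 1 carry 1
  1+0+1 = 0 carry 1
  0+1+1 = 0 carry 1
  0+0+1 = 1
  1+0 = 1
  1+1 = 0 carry 1
  0+0+1 = 1
  1+1 = 0 carry 1
  final carry 1
Sum = 0b101011001011011010011001; now AND with 0b10111101100000000101111:
  101011001011011010011001
& 010111101100000000101111
= 000011001000000000001001

0b11001000000000001001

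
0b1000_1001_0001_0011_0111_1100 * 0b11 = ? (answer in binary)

0b1100110110011101001110100

Multiply each base-2 digit by 3, carrying:
  0×3 = 0 → write 0
  0×3 = 0 → write 0
  1×3 = 3 → write 1 carry 1
  1×3+1 = 4 → write 0 carry 2
  1×3+2 = 5 → write 1 carry 2
  1×3+2 = 5 → write 1 carry 2
  1×3+2 = 5 → write 1 carry 2
  0×3+2 = 2 → write 0 carry 1
  1×3+1 = 4 → write 0 carry 2
  1×3+2 = 5 → write 1 carry 2
  0×3+2 = 2 → write 0 carry 1
  0×3+1 = 1 → write 1
  1×3 = 3 → write 1 carry 1
  0×3+1 = 1 → write 1
  0×3 = 0 → write 0
  0×3 = 0 → write 0
  1×3 = 3 → write 1 carry 1
  0×3+1 = 1 → write 1
  0×3 = 0 → write 0
  1×3 = 3 → write 1 carry 1
  0×3+1 = 1 → write 1
  0×3 = 0 → write 0
  0×3 = 0 → write 0
  1×3 = 3 → write 1 carry 1
  remaining carry: 1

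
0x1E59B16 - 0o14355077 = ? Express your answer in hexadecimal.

0o14355077 = 0x31DA3F in hexadecimal.
Subtract column by column in base 16:
  6-F → 7 (borrow)
  1-3-1 → D (borrow)
  B-A-1 → 0
  9-D → C (borrow)
  5-1-1 → 3
  E-3 → B
  1-0 → 1

0x1B3C0D7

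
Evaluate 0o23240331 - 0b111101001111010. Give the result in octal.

0b111101001111010 = 0o75172 in octal.
Subtract column by column in base 8:
  1-2 → 7 (borrow)
  3-7-1 → 3 (borrow)
  3-1-1 → 1
  0-5 → 3 (borrow)
  4-7-1 → 4 (borrow)
  2-0-1 → 1
  3-0 → 3
  2-0 → 2

0o23143137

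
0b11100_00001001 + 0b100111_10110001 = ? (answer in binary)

0b100001110111010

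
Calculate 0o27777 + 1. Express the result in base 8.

0o30000

The trailing 4 digits are 7 (max in base 8), so adding 1 cascades: they roll to 0 and the next digit up increments.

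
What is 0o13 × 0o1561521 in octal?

0o22742173

Multiply each base-8 digit by 11, carrying:
  1×11 = 11 → write 3 carry 1
  2×11+1 = 23 → write 7 carry 2
  5×11+2 = 57 → write 1 carry 7
  1×11+7 = 18 → write 2 carry 2
  6×11+2 = 68 → write 4 carry 8
  5×11+8 = 63 → write 7 carry 7
  1×11+7 = 18 → write 2 carry 2
  remaining carry: 2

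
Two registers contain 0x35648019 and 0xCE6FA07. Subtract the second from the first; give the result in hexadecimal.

0x287D8612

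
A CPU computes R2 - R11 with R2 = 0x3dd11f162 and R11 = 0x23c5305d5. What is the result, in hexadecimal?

Subtract column by column in base 16:
  2-5 → d (borrow)
  6-d-1 → 8 (borrow)
  1-5-1 → b (borrow)
  f-0-1 → e
  1-3 → e (borrow)
  1-5-1 → b (borrow)
  d-c-1 → 0
  d-3 → a
  3-2 → 1

0x1a0beeb8d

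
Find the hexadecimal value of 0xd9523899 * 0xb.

0x956886e93

Multiply each base-16 digit by 11, carrying:
  9×11 = 99 → write 3 carry 6
  9×11+6 = 105 → write 9 carry 6
  8×11+6 = 94 → write e carry 5
  3×11+5 = 38 → write 6 carry 2
  2×11+2 = 24 → write 8 carry 1
  5×11+1 = 56 → write 8 carry 3
  9×11+3 = 102 → write 6 carry 6
  d×11+6 = 149 → write 5 carry 9
  remaining carry: 9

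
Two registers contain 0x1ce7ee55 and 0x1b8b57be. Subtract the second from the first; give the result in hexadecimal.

0x15c9697

Subtract column by column in base 16:
  5-e → 7 (borrow)
  5-b-1 → 9 (borrow)
  e-7-1 → 6
  e-5 → 9
  7-b → c (borrow)
  e-8-1 → 5
  c-b → 1
  1-1 → 0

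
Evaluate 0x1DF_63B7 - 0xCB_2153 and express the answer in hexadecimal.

0x1144264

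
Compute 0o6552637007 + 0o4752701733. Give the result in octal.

Add column by column in base 8, right to left:
  7+3 = 2 carry 1
  0+3+1 = 4
  0+7 = 7
  7+1 = 0 carry 1
  3+0+1 = 4
  6+7 = 5 carry 1
  2+2+1 = 5
  5+5 = 2 carry 1
  5+7+1 = 5 carry 1
  6+4+1 = 3 carry 1
  final carry 1

0o13525540742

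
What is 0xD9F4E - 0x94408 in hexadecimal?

0x45B46

Subtract column by column in base 16:
  E-8 → 6
  4-0 → 4
  F-4 → B
  9-4 → 5
  D-9 → 4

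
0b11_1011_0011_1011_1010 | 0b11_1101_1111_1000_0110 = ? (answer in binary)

OR bit by bit (1 where either bit is 1):
  111011001110111010
| 111101111110000110
= 111111111110111110

0b111111111110111110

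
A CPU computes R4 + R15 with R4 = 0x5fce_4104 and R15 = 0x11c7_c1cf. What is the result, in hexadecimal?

0x719602d3

Add column by column in base 16, right to left:
  4+f = 3 carry 1
  0+c+1 = d
  1+1 = 2
  4+c = 0 carry 1
  e+7+1 = 6 carry 1
  c+c+1 = 9 carry 1
  f+1+1 = 1 carry 1
  5+1+1 = 7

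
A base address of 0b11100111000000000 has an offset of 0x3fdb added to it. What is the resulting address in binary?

0b100000110111011011

0x3fdb = 0b11111111011011 in binary.
Add column by column in base 2, right to left:
  0+1 = 1
  0+1 = 1
  0+0 = 0
  0+1 = 1
  0+1 = 1
  0+0 = 0
  0+1 = 1
  0+1 = 1
  0+1 = 1
  1+1 = 0 carry 1
  1+1+1 = 1 carry 1
  1+1+1 = 1 carry 1
  0+1+1 = 0 carry 1
  0+1+1 = 0 carry 1
  1+0+1 = 0 carry 1
  1+0+1 = 0 carry 1
  1+0+1 = 0 carry 1
  final carry 1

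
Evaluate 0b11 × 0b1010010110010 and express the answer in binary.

0b11111000010110

Multiply each base-2 digit by 3, carrying:
  0×3 = 0 → write 0
  1×3 = 3 → write 1 carry 1
  0×3+1 = 1 → write 1
  0×3 = 0 → write 0
  1×3 = 3 → write 1 carry 1
  1×3+1 = 4 → write 0 carry 2
  0×3+2 = 2 → write 0 carry 1
  1×3+1 = 4 → write 0 carry 2
  0×3+2 = 2 → write 0 carry 1
  0×3+1 = 1 → write 1
  1×3 = 3 → write 1 carry 1
  0×3+1 = 1 → write 1
  1×3 = 3 → write 1 carry 1
  remaining carry: 1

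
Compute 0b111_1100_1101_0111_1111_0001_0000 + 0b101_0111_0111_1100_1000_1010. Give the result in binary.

0b1000001001001111101110011010

Add column by column in base 2, right to left:
  0+0 = 0
  0+1 = 1
  0+0 = 0
  0+1 = 1
  1+0 = 1
  0+0 = 0
  0+0 = 0
  0+1 = 1
  1+0 = 1
  1+0 = 1
  1+1 = 0 carry 1
  1+1+1 = 1 carry 1
  1+1+1 = 1 carry 1
  1+1+1 = 1 carry 1
  1+1+1 = 1 carry 1
  0+0+1 = 1
  1+1 = 0 carry 1
  0+1+1 = 0 carry 1
  1+1+1 = 1 carry 1
  1+0+1 = 0 carry 1
  0+1+1 = 0 carry 1
  0+0+1 = 1
  1+1 = 0 carry 1
  1+0+1 = 0 carry 1
  1+0+1 = 0 carry 1
  1+0+1 = 0 carry 1
  1+0+1 = 0 carry 1
  final carry 1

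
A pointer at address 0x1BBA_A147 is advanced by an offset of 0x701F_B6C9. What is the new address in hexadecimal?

Add column by column in base 16, right to left:
  7+9 = 0 carry 1
  4+C+1 = 1 carry 1
  1+6+1 = 8
  A+B = 5 carry 1
  A+F+1 = A carry 1
  B+1+1 = D
  B+0 = B
  1+7 = 8

0x8BDA5810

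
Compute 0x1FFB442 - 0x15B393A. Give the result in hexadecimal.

Subtract column by column in base 16:
  2-A → 8 (borrow)
  4-3-1 → 0
  4-9 → B (borrow)
  B-3-1 → 7
  F-B → 4
  F-5 → A
  1-1 → 0

0xA47B08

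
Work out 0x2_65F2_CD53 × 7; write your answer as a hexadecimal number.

0x10C9A39D45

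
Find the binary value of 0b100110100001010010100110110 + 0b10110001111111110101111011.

0b111100110001010001010110001

Add column by column in base 2, right to left:
  0+1 = 1
  1+1 = 0 carry 1
  1+0+1 = 0 carry 1
  0+1+1 = 0 carry 1
  1+1+1 = 1 carry 1
  1+1+1 = 1 carry 1
  0+1+1 = 0 carry 1
  0+0+1 = 1
  1+1 = 0 carry 1
  0+0+1 = 1
  1+1 = 0 carry 1
  0+1+1 = 0 carry 1
  0+1+1 = 0 carry 1
  1+1+1 = 1 carry 1
  0+1+1 = 0 carry 1
  1+1+1 = 1 carry 1
  0+1+1 = 0 carry 1
  0+1+1 = 0 carry 1
  0+1+1 = 0 carry 1
  0+0+1 = 1
  1+0 = 1
  0+0 = 0
  1+1 = 0 carry 1
  1+1+1 = 1 carry 1
  0+0+1 = 1
  0+1 = 1
  1+0 = 1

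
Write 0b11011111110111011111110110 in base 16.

0x37F77F6

Group the bits into nibbles: 0011 0111 1111 0111 0111 1111 0110 → 37F77F6.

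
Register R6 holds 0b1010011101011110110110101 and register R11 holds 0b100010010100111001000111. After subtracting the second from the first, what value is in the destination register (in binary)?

Subtract column by column in base 2:
  1-1 → 0
  0-1 → 1 (borrow)
  1-1-1 → 1 (borrow)
  0-0-1 → 1 (borrow)
  1-0-1 → 0
  1-0 → 1
  0-1 → 1 (borrow)
  1-0-1 → 0
  1-0 → 1
  0-1 → 1 (borrow)
  1-1-1 → 1 (borrow)
  1-1-1 → 1 (borrow)
  1-0-1 → 0
  1-0 → 1
  0-1 → 1 (borrow)
  1-0-1 → 0
  0-1 → 1 (borrow)
  1-0-1 → 0
  1-0 → 1
  1-1 → 0
  0-0 → 0
  0-0 → 0
  1-0 → 1
  0-1 → 1 (borrow)
  1-0-1 → 0

0b110001010110111101101110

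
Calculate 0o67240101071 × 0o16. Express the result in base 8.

0o1406301617436

Multiply each base-8 digit by 14, carrying:
  1×14 = 14 → write 6 carry 1
  7×14+1 = 99 → write 3 carry 12
  0×14+12 = 12 → write 4 carry 1
  1×14+1 = 15 → write 7 carry 1
  0×14+1 = 1 → write 1
  1×14 = 14 → write 6 carry 1
  0×14+1 = 1 → write 1
  4×14 = 56 → write 0 carry 7
  2×14+7 = 35 → write 3 carry 4
  7×14+4 = 102 → write 6 carry 12
  6×14+12 = 96 → write 0 carry 12
  remaining carry: 14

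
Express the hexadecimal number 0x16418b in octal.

0o5440613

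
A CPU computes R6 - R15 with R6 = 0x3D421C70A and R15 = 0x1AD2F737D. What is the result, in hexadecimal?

Subtract column by column in base 16:
  A-D → D (borrow)
  0-7-1 → 8 (borrow)
  7-3-1 → 3
  C-7 → 5
  1-F → 2 (borrow)
  2-2-1 → F (borrow)
  4-D-1 → 6 (borrow)
  D-A-1 → 2
  3-1 → 2

0x226F2538D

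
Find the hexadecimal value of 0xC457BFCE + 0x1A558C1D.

Add column by column in base 16, right to left:
  E+D = B carry 1
  C+1+1 = E
  F+C = B carry 1
  B+8+1 = 4 carry 1
  7+5+1 = D
  5+5 = A
  4+A = E
  C+1 = D

0xDEAD4BEB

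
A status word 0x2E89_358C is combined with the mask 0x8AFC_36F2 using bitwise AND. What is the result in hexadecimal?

AND each hex digit independently (no carries):
  2&8=0, E&A=A, 8&F=8, 9&C=8, 3&3=3, 5&6=4, 8&F=8, C&2=0

0x0A883480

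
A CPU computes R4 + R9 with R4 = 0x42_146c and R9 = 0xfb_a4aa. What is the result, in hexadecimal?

Add column by column in base 16, right to left:
  c+a = 6 carry 1
  6+a+1 = 1 carry 1
  4+4+1 = 9
  1+a = b
  2+b = d
  4+f = 3 carry 1
  final carry 1

0x13db916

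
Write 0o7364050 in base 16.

Each octal digit is 3 bits: 7=111 3=011 6=110 4=100 0=000 5=101 0=000.
Group the bits into nibbles: 0001 1101 1110 1000 0010 1000 → 1de828.

0x1de828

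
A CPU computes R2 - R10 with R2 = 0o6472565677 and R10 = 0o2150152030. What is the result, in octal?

0o4322413647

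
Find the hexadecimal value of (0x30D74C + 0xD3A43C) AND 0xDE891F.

0x40908

Add column by column in base 16, right to left:
  C+C = 8 carry 1
  4+3+1 = 8
  7+4 = B
  D+A = 7 carry 1
  0+3+1 = 4
  3+D = 0 carry 1
  final carry 1
Sum = 0x1047B88; now AND with 0xDE891F:
  1&0=0, 0&D=0, 4&E=4, 7&8=0, B&9=9, 8&1=0, 8&F=8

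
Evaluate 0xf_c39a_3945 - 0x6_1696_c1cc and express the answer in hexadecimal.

Subtract column by column in base 16:
  5-c → 9 (borrow)
  4-c-1 → 7 (borrow)
  9-1-1 → 7
  3-c → 7 (borrow)
  a-6-1 → 3
  9-9 → 0
  3-6 → d (borrow)
  c-1-1 → a
  f-6 → 9

0x9ad037779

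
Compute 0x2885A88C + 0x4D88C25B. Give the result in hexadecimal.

Add column by column in base 16, right to left:
  C+B = 7 carry 1
  8+5+1 = E
  8+2 = A
  A+C = 6 carry 1
  5+8+1 = E
  8+8 = 0 carry 1
  8+D+1 = 6 carry 1
  2+4+1 = 7

0x760E6AE7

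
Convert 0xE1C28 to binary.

Expand each hex digit to 4 bits: E=1110 1=0001 C=1100 2=0010 8=1000.

0b11100001110000101000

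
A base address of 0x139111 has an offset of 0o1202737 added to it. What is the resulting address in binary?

0b110001001011011110000

0x139111 = 0b100111001000100010001 in binary.
0o1202737 = 0b1010000010111011111 in binary.
Add column by column in base 2, right to left:
  1+1 = 0 carry 1
  0+1+1 = 0 carry 1
  0+1+1 = 0 carry 1
  0+1+1 = 0 carry 1
  1+1+1 = 1 carry 1
  0+0+1 = 1
  0+1 = 1
  0+1 = 1
  1+1 = 0 carry 1
  0+0+1 = 1
  0+1 = 1
  0+0 = 0
  1+0 = 1
  0+0 = 0
  0+0 = 0
  1+0 = 1
  1+1 = 0 carry 1
  1+0+1 = 0 carry 1
  0+1+1 = 0 carry 1
  0+0+1 = 1
  1+0 = 1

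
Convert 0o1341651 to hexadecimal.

Each octal digit is 3 bits: 1=001 3=011 4=100 1=001 6=110 5=101 1=001.
Group the bits into nibbles: 0101 1100 0011 1010 1001 → 5C3A9.

0x5C3A9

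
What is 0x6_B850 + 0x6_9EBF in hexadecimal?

0xD570F

Add column by column in base 16, right to left:
  0+F = F
  5+B = 0 carry 1
  8+E+1 = 7 carry 1
  B+9+1 = 5 carry 1
  6+6+1 = D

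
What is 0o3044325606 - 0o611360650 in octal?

Subtract column by column in base 8:
  6-0 → 6
  0-5 → 3 (borrow)
  6-6-1 → 7 (borrow)
  5-0-1 → 4
  2-6 → 4 (borrow)
  3-3-1 → 7 (borrow)
  4-1-1 → 2
  4-1 → 3
  0-6 → 2 (borrow)
  3-0-1 → 2

0o2232744736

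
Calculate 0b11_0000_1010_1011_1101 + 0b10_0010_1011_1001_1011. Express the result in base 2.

Add column by column in base 2, right to left:
  1+1 = 0 carry 1
  0+1+1 = 0 carry 1
  1+0+1 = 0 carry 1
  1+1+1 = 1 carry 1
  1+1+1 = 1 carry 1
  1+0+1 = 0 carry 1
  0+0+1 = 1
  1+1 = 0 carry 1
  0+1+1 = 0 carry 1
  1+1+1 = 1 carry 1
  0+0+1 = 1
  1+1 = 0 carry 1
  0+0+1 = 1
  0+1 = 1
  0+0 = 0
  0+0 = 0
  1+0 = 1
  1+1 = 0 carry 1
  final carry 1

0b1010011011001011000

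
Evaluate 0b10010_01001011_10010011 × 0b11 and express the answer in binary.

Multiply each base-2 digit by 3, carrying:
  1×3 = 3 → write 1 carry 1
  1×3+1 = 4 → write 0 carry 2
  0×3+2 = 2 → write 0 carry 1
  0×3+1 = 1 → write 1
  1×3 = 3 → write 1 carry 1
  0×3+1 = 1 → write 1
  0×3 = 0 → write 0
  1×3 = 3 → write 1 carry 1
  1×3+1 = 4 → write 0 carry 2
  1×3+2 = 5 → write 1 carry 2
  0×3+2 = 2 → write 0 carry 1
  1×3+1 = 4 → write 0 carry 2
  0×3+2 = 2 → write 0 carry 1
  0×3+1 = 1 → write 1
  1×3 = 3 → write 1 carry 1
  0×3+1 = 1 → write 1
  0×3 = 0 → write 0
  1×3 = 3 → write 1 carry 1
  0×3+1 = 1 → write 1
  0×3 = 0 → write 0
  1×3 = 3 → write 1 carry 1
  remaining carry: 1

0b1101101110001010111001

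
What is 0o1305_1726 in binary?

Each octal digit is 3 bits: 1=001 3=011 0=000 5=101 1=001 7=111 2=010 6=110.

0b1011000101001111010110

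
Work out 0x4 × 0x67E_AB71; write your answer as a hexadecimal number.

0x19FAADC4

Multiply each base-16 digit by 4, carrying:
  1×4 = 4 → write 4
  7×4 = 28 → write C carry 1
  B×4+1 = 45 → write D carry 2
  A×4+2 = 42 → write A carry 2
  E×4+2 = 58 → write A carry 3
  7×4+3 = 31 → write F carry 1
  6×4+1 = 25 → write 9 carry 1
  remaining carry: 1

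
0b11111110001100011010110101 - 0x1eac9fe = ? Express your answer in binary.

0b10000011011111110010110111

0x1eac9fe = 0b1111010101100100111111110 in binary.
Subtract column by column in base 2:
  1-0 → 1
  0-1 → 1 (borrow)
  1-1-1 → 1 (borrow)
  0-1-1 → 0 (borrow)
  1-1-1 → 1 (borrow)
  1-1-1 → 1 (borrow)
  0-1-1 → 0 (borrow)
  1-1-1 → 1 (borrow)
  0-1-1 → 0 (borrow)
  1-0-1 → 0
  1-0 → 1
  0-1 → 1 (borrow)
  0-0-1 → 1 (borrow)
  0-0-1 → 1 (borrow)
  1-1-1 → 1 (borrow)
  1-1-1 → 1 (borrow)
  0-0-1 → 1 (borrow)
  0-1-1 → 0 (borrow)
  0-0-1 → 1 (borrow)
  1-1-1 → 1 (borrow)
  1-0-1 → 0
  1-1 → 0
  1-1 → 0
  1-1 → 0
  1-1 → 0
  1-0 → 1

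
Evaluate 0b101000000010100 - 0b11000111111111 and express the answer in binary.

Subtract column by column in base 2:
  0-1 → 1 (borrow)
  0-1-1 → 0 (borrow)
  1-1-1 → 1 (borrow)
  0-1-1 → 0 (borrow)
  1-1-1 → 1 (borrow)
  0-1-1 → 0 (borrow)
  0-1-1 → 0 (borrow)
  0-1-1 → 0 (borrow)
  0-1-1 → 0 (borrow)
  0-0-1 → 1 (borrow)
  0-0-1 → 1 (borrow)
  0-0-1 → 1 (borrow)
  1-1-1 → 1 (borrow)
  0-1-1 → 0 (borrow)
  1-0-1 → 0

0b1111000010101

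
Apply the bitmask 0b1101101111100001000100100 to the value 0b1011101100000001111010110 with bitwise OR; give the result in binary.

0b1111101111100001111110110

OR bit by bit (1 where either bit is 1):
  1011101100000001111010110
| 1101101111100001000100100
= 1111101111100001111110110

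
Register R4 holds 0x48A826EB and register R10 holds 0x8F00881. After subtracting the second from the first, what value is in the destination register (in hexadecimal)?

Subtract column by column in base 16:
  B-1 → A
  E-8 → 6
  6-8 → E (borrow)
  2-0-1 → 1
  8-0 → 8
  A-F → B (borrow)
  8-8-1 → F (borrow)
  4-0-1 → 3

0x3FB81E6A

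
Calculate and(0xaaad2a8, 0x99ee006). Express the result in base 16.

AND each hex digit independently (no carries):
  a&9=8, a&9=8, a&e=a, d&e=c, 2&0=0, a&0=0, 8&6=0

0x88ac000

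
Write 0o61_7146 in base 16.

Each octal digit is 3 bits: 6=110 1=001 7=111 1=001 4=100 6=110.
Group the bits into nibbles: 0011 0001 1110 0110 0110 → 31e66.

0x31e66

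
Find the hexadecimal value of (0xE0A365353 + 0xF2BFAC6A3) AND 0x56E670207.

0x526210006

Add column by column in base 16, right to left:
  3+3 = 6
  5+A = F
  3+6 = 9
  5+C = 1 carry 1
  6+A+1 = 1 carry 1
  3+F+1 = 3 carry 1
  A+B+1 = 6 carry 1
  0+2+1 = 3
  E+F = D carry 1
  final carry 1
Sum = 0x1D363119F6; now AND with 0x56E670207:
  1&0=0, D&5=5, 3&6=2, 6&E=6, 3&6=2, 1&7=1, 1&0=0, 9&2=0, F&0=0, 6&7=6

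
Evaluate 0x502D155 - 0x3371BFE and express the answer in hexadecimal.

0x1CBB557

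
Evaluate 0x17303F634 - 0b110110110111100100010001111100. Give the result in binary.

0b100111100001001011011000110111000

0x17303F634 = 0b101110011000000111111011000110100 in binary.
Subtract column by column in base 2:
  0-0 → 0
  0-0 → 0
  1-1 → 0
  0-1 → 1 (borrow)
  1-1-1 → 1 (borrow)
  1-1-1 → 1 (borrow)
  0-1-1 → 0 (borrow)
  0-0-1 → 1 (borrow)
  0-0-1 → 1 (borrow)
  1-0-1 → 0
  1-1 → 0
  0-0 → 0
  1-0 → 1
  1-0 → 1
  1-1 → 0
  1-0 → 1
  1-0 → 1
  1-1 → 0
  0-1 → 1 (borrow)
  0-1-1 → 0 (borrow)
  0-1-1 → 0 (borrow)
  0-0-1 → 1 (borrow)
  0-1-1 → 0 (borrow)
  0-1-1 → 0 (borrow)
  1-0-1 → 0
  1-1 → 0
  0-1 → 1 (borrow)
  0-0-1 → 1 (borrow)
  1-1-1 → 1 (borrow)
  1-1-1 → 1 (borrow)
  1-0-1 → 0
  0-0 → 0
  1-0 → 1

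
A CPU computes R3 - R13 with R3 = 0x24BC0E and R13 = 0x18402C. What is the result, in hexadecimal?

0xC7BE2

Subtract column by column in base 16:
  E-C → 2
  0-2 → E (borrow)
  C-0-1 → B
  B-4 → 7
  4-8 → C (borrow)
  2-1-1 → 0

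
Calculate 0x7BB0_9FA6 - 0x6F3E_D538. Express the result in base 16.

0xC71CA6E

Subtract column by column in base 16:
  6-8 → E (borrow)
  A-3-1 → 6
  F-5 → A
  9-D → C (borrow)
  0-E-1 → 1 (borrow)
  B-3-1 → 7
  B-F → C (borrow)
  7-6-1 → 0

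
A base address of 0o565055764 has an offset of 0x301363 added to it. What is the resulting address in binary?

0o565055764 = 0b101110101000101101111110100 in binary.
0x301363 = 0b1100000001001101100011 in binary.
Add column by column in base 2, right to left:
  0+1 = 1
  0+1 = 1
  1+0 = 1
  0+0 = 0
  1+0 = 1
  1+1 = 0 carry 1
  1+1+1 = 1 carry 1
  1+0+1 = 0 carry 1
  1+1+1 = 1 carry 1
  1+1+1 = 1 carry 1
  0+0+1 = 1
  1+0 = 1
  1+1 = 0 carry 1
  0+0+1 = 1
  1+0 = 1
  0+0 = 0
  0+0 = 0
  0+0 = 0
  1+0 = 1
  0+0 = 0
  1+1 = 0 carry 1
  0+1+1 = 0 carry 1
  1+0+1 = 0 carry 1
  1+0+1 = 0 carry 1
  1+0+1 = 0 carry 1
  0+0+1 = 1
  1+0 = 1

0b110000001000110111101010111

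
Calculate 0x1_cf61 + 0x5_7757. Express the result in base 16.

0x746b8

Add column by column in base 16, right to left:
  1+7 = 8
  6+5 = b
  f+7 = 6 carry 1
  c+7+1 = 4 carry 1
  1+5+1 = 7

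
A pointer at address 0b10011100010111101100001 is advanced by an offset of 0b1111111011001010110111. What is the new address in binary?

0b100011011110001000011000

Add column by column in base 2, right to left:
  1+1 = 0 carry 1
  0+1+1 = 0 carry 1
  0+1+1 = 0 carry 1
  0+0+1 = 1
  0+1 = 1
  1+1 = 0 carry 1
  1+0+1 = 0 carry 1
  0+1+1 = 0 carry 1
  1+0+1 = 0 carry 1
  1+1+1 = 1 carry 1
  1+0+1 = 0 carry 1
  1+0+1 = 0 carry 1
  0+1+1 = 0 carry 1
  1+1+1 = 1 carry 1
  0+0+1 = 1
  0+1 = 1
  0+1 = 1
  1+1 = 0 carry 1
  1+1+1 = 1 carry 1
  1+1+1 = 1 carry 1
  0+1+1 = 0 carry 1
  0+1+1 = 0 carry 1
  1+0+1 = 0 carry 1
  final carry 1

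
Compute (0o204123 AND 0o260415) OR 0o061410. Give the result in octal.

0o261411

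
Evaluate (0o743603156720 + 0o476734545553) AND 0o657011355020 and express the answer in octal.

0o442011304020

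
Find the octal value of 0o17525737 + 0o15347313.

0o35075252

Add column by column in base 8, right to left:
  7+3 = 2 carry 1
  3+1+1 = 5
  7+3 = 2 carry 1
  5+7+1 = 5 carry 1
  2+4+1 = 7
  5+3 = 0 carry 1
  7+5+1 = 5 carry 1
  1+1+1 = 3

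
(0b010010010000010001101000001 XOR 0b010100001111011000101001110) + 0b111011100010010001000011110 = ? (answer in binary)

First 0b010010010000010001101000001 XOR 0b010100001111011000101001110 = 0b000110011111001001000001111.
Add column by column in base 2, right to left:
  1+0 = 1
  1+1 = 0 carry 1
  1+1+1 = 1 carry 1
  1+1+1 = 1 carry 1
  0+1+1 = 0 carry 1
  0+0+1 = 1
  0+0 = 0
  0+0 = 0
  0+0 = 0
  1+1 = 0 carry 1
  0+0+1 = 1
  0+0 = 0
  1+0 = 1
  0+1 = 1
  0+0 = 0
  1+0 = 1
  1+1 = 0 carry 1
  1+0+1 = 0 carry 1
  1+0+1 = 0 carry 1
  1+0+1 = 0 carry 1
  0+1+1 = 0 carry 1
  0+1+1 = 0 carry 1
  1+1+1 = 1 carry 1
  1+0+1 = 0 carry 1
  0+1+1 = 0 carry 1
  0+1+1 = 0 carry 1
  0+1+1 = 0 carry 1
  final carry 1

0b1000010000001011010000101101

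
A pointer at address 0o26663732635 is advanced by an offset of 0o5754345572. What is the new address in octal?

0o34640300427

Add column by column in base 8, right to left:
  5+2 = 7
  3+7 = 2 carry 1
  6+5+1 = 4 carry 1
  2+5+1 = 0 carry 1
  3+4+1 = 0 carry 1
  7+3+1 = 3 carry 1
  3+4+1 = 0 carry 1
  6+5+1 = 4 carry 1
  6+7+1 = 6 carry 1
  6+5+1 = 4 carry 1
  2+0+1 = 3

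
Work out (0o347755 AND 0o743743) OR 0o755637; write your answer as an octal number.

0o347755 AND 0o743743 = 0o343741.
Then OR with 0o755637.

0o757777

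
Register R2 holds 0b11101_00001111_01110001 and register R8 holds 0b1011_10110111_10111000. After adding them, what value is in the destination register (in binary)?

0b1010001100011100101001

Add column by column in base 2, right to left:
  1+0 = 1
  0+0 = 0
  0+0 = 0
  0+1 = 1
  1+1 = 0 carry 1
  1+1+1 = 1 carry 1
  1+0+1 = 0 carry 1
  0+1+1 = 0 carry 1
  1+1+1 = 1 carry 1
  1+1+1 = 1 carry 1
  1+1+1 = 1 carry 1
  1+0+1 = 0 carry 1
  0+1+1 = 0 carry 1
  0+1+1 = 0 carry 1
  0+0+1 = 1
  0+1 = 1
  1+1 = 0 carry 1
  0+1+1 = 0 carry 1
  1+0+1 = 0 carry 1
  1+1+1 = 1 carry 1
  1+0+1 = 0 carry 1
  final carry 1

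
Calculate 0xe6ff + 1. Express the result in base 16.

0xe700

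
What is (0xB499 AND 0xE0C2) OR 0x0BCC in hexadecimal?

0xB499 AND 0xE0C2 = 0xA080.
Then OR with 0x0BCC.

0xABCC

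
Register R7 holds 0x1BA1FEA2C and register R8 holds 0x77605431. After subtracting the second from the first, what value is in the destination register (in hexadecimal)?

Subtract column by column in base 16:
  C-1 → B
  2-3 → F (borrow)
  A-4-1 → 5
  E-5 → 9
  F-0 → F
  1-6 → B (borrow)
  A-7-1 → 2
  B-7 → 4
  1-0 → 1

0x142BF95FB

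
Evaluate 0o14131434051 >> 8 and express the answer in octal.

8 bits is not a whole number of base-8 digits; in binary: 1100001011001100011100000101001 >> 8 = 11000010110011000111000.

0o30263070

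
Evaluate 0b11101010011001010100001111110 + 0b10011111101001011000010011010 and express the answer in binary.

Add column by column in base 2, right to left:
  0+0 = 0
  1+1 = 0 carry 1
  1+0+1 = 0 carry 1
  1+1+1 = 1 carry 1
  1+1+1 = 1 carry 1
  1+0+1 = 0 carry 1
  1+0+1 = 0 carry 1
  0+1+1 = 0 carry 1
  0+0+1 = 1
  0+0 = 0
  0+0 = 0
  1+0 = 1
  0+1 = 1
  1+1 = 0 carry 1
  0+0+1 = 1
  1+1 = 0 carry 1
  0+0+1 = 1
  0+0 = 0
  1+1 = 0 carry 1
  1+0+1 = 0 carry 1
  0+1+1 = 0 carry 1
  0+1+1 = 0 carry 1
  1+1+1 = 1 carry 1
  0+1+1 = 0 carry 1
  1+1+1 = 1 carry 1
  0+1+1 = 0 carry 1
  1+0+1 = 0 carry 1
  1+0+1 = 0 carry 1
  1+1+1 = 1 carry 1
  final carry 1

0b110001010000010101100100011000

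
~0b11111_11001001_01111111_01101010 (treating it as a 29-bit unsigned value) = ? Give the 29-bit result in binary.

Invert each bit: 11111110010010111111101101010 → 00000001101101000000010010101.

0b00000001101101000000010010101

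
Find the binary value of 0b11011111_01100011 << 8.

0b110111110110001100000000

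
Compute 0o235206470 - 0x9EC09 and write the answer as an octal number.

0o232620457

0x9EC09 = 0o2366011 in octal.
Subtract column by column in base 8:
  0-1 → 7 (borrow)
  7-1-1 → 5
  4-0 → 4
  6-6 → 0
  0-6 → 2 (borrow)
  2-3-1 → 6 (borrow)
  5-2-1 → 2
  3-0 → 3
  2-0 → 2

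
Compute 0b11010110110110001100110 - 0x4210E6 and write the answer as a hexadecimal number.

0b11010110110110001100110 = 0x6B6C66 in hexadecimal.
Subtract column by column in base 16:
  6-6 → 0
  6-E → 8 (borrow)
  C-0-1 → B
  6-1 → 5
  B-2 → 9
  6-4 → 2

0x295B80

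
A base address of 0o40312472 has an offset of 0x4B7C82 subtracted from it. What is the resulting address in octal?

0x4B7C82 = 0o22676202 in octal.
Subtract column by column in base 8:
  2-2 → 0
  7-0 → 7
  4-2 → 2
  2-6 → 4 (borrow)
  1-7-1 → 1 (borrow)
  3-6-1 → 4 (borrow)
  0-2-1 → 5 (borrow)
  4-2-1 → 1

0o15414270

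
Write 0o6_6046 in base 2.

0b110110000100110

Each octal digit is 3 bits: 6=110 6=110 0=000 4=100 6=110.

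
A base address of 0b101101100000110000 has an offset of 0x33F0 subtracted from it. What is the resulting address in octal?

0b101101100000110000 = 0o554060 in octal.
0x33F0 = 0o31760 in octal.
Subtract column by column in base 8:
  0-0 → 0
  6-6 → 0
  0-7 → 1 (borrow)
  4-1-1 → 2
  5-3 → 2
  5-0 → 5

0o522100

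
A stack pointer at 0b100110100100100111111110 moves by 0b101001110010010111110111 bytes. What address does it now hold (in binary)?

Add column by column in base 2, right to left:
  0+1 = 1
  1+1 = 0 carry 1
  1+1+1 = 1 carry 1
  1+0+1 = 0 carry 1
  1+1+1 = 1 carry 1
  1+1+1 = 1 carry 1
  1+1+1 = 1 carry 1
  1+1+1 = 1 carry 1
  1+1+1 = 1 carry 1
  0+0+1 = 1
  0+1 = 1
  1+0 = 1
  0+0 = 0
  0+1 = 1
  1+0 = 1
  0+0 = 0
  0+1 = 1
  1+1 = 0 carry 1
  0+1+1 = 0 carry 1
  1+0+1 = 0 carry 1
  1+0+1 = 0 carry 1
  0+1+1 = 0 carry 1
  0+0+1 = 1
  1+1 = 0 carry 1
  final carry 1

0b1010000010110111111110101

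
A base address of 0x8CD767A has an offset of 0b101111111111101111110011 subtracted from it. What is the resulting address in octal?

0o1003275207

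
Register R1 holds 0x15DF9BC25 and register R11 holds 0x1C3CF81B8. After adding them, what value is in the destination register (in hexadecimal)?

Add column by column in base 16, right to left:
  5+8 = D
  2+B = D
  C+1 = D
  B+8 = 3 carry 1
  9+F+1 = 9 carry 1
  F+C+1 = C carry 1
  D+3+1 = 1 carry 1
  5+C+1 = 2 carry 1
  1+1+1 = 3

0x321C93DDD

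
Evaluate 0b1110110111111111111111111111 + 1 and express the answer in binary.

0b1110111000000000000000000000

The trailing 21 digits are 1 (max in base 2), so adding 1 cascades: they roll to 0 and the next digit up increments.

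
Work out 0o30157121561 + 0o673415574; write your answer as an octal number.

Add column by column in base 8, right to left:
  1+4 = 5
  6+7 = 5 carry 1
  5+5+1 = 3 carry 1
  1+5+1 = 7
  2+1 = 3
  1+4 = 5
  7+3 = 2 carry 1
  5+7+1 = 5 carry 1
  1+6+1 = 0 carry 1
  0+0+1 = 1
  3+0 = 3

0o31052537355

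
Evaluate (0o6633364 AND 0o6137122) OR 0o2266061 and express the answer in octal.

0o6633364 AND 0o6137122 = 0o6033120.
Then OR with 0o2266061.

0o6277161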